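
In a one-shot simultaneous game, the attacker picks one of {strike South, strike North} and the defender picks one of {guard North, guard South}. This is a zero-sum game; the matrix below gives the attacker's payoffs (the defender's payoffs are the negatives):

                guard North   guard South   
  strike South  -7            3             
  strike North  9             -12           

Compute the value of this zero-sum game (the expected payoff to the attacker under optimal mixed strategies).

The defender's mix must leave the attacker indifferent between strike South and strike North.
  the attacker's payoff to strike South: q·(-7) + (1−q)·3 = -10q + 3
  the attacker's payoff to strike North: q·9 + (1−q)·(-12) = 21q - 12
  -10q + 3 = 21q - 12  ⇒  -31q = -15  ⇒  q = 15/31.
The value is the attacker's expected payoff against this mix (using strike South): (15/31)·(-7) + (16/31)·3 = -57/31.

v = -57/31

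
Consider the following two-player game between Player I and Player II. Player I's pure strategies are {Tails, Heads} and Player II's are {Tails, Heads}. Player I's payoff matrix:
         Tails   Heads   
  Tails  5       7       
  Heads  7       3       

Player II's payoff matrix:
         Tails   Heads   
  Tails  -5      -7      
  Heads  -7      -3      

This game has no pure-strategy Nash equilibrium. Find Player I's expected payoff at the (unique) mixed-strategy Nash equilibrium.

17/3

In a mixed equilibrium Player I is indifferent between Tails and Heads; this condition fixes q.
  Player I's payoff to Tails: q·5 + (1−q)·7 = -2q + 7
  Player I's payoff to Heads: q·7 + (1−q)·3 = 4q + 3
  -2q + 7 = 4q + 3  ⇒  -6q = -4  ⇒  q = 2/3.
At equilibrium Player I is indifferent across rows, so Player I's payoff equals the payoff from Tails: (2/3)·5 + (1/3)·7 = 17/3.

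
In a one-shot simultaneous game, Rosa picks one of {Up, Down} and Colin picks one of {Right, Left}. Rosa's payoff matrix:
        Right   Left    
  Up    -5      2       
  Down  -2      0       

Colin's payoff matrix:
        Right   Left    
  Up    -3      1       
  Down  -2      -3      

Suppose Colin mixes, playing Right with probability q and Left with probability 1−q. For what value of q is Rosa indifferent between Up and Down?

q = 2/5

For Rosa to be willing to mix, Rosa must be indifferent between Up and Down, which pins down Colin's mix.
  Rosa's expected payoff from Up: q·(-5) + (1−q)·2 = -7q + 2
  Rosa's expected payoff from Down: q·(-2) + (1−q)·0 = -2q
  -7q + 2 = -2q  ⇒  -5q = -2  ⇒  q = 2/5.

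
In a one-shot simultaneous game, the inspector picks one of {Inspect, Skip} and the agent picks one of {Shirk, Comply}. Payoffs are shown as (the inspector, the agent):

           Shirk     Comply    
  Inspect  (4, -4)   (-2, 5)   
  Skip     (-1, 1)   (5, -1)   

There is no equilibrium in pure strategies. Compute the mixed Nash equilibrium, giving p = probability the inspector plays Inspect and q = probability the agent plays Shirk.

p = 2/11, q = 7/12

The inspector's mix must leave the agent indifferent between Shirk and Comply.
  the agent's payoff to Shirk: p·(-4) + (1−p)·1 = -5p + 1
  the agent's payoff to Comply: p·5 + (1−p)·(-1) = 6p - 1
  -5p + 1 = 6p - 1  ⇒  -11p = -2  ⇒  p = 2/11.
For the inspector to be willing to mix, the inspector must be indifferent between Inspect and Skip, which pins down the agent's mix.
  the inspector's expected payoff from Inspect: q·4 + (1−q)·(-2) = 6q - 2
  the inspector's expected payoff from Skip: q·(-1) + (1−q)·5 = -6q + 5
  6q - 2 = -6q + 5  ⇒  12q = 7  ⇒  q = 7/12.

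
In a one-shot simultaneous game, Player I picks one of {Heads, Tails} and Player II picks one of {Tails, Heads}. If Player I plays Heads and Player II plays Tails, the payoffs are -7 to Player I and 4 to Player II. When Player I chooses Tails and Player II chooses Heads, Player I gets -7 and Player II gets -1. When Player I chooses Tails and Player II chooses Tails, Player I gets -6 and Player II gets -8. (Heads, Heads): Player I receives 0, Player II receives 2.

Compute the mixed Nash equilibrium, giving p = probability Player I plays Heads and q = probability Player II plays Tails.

p = 7/9, q = 7/8

In a mixed equilibrium Player II is indifferent between Tails and Heads; this condition fixes p.
  Player II's payoff from Tails: p·4 + (1−p)·(-8) = 12p - 8
  Player II's payoff from Heads: p·2 + (1−p)·(-1) = 3p - 1
  12p - 8 = 3p - 1  ⇒  9p = 7  ⇒  p = 7/9.
For Player I to be willing to mix, Player I must be indifferent between Heads and Tails, which pins down Player II's mix.
  Player I's payoff from Heads: q·(-7) + (1−q)·0 = -7q
  Player I's payoff from Tails: q·(-6) + (1−q)·(-7) = q - 7
  -7q = q - 7  ⇒  -8q = -7  ⇒  q = 7/8.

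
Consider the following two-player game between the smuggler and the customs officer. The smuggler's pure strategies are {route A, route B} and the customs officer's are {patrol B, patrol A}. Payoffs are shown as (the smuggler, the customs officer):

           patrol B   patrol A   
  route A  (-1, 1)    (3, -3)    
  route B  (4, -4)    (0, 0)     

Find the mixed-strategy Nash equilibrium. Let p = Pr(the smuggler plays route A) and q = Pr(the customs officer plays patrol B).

For the customs officer to be willing to mix, the customs officer must be indifferent between patrol B and patrol A, which pins down the smuggler's mix.
  the customs officer's payoff from patrol B: p·1 + (1−p)·(-4) = 5p - 4
  the customs officer's payoff from patrol A: p·(-3) + (1−p)·0 = -3p
  5p - 4 = -3p  ⇒  8p = 4  ⇒  p = 1/2.
The smuggler's indifference between route A and route B determines the customs officer's mixing probability q:
  the smuggler's payoff from route A: q·(-1) + (1−q)·3 = -4q + 3
  the smuggler's payoff from route B: q·4 + (1−q)·0 = 4q
  -4q + 3 = 4q  ⇒  -8q = -3  ⇒  q = 3/8.

p = 1/2, q = 3/8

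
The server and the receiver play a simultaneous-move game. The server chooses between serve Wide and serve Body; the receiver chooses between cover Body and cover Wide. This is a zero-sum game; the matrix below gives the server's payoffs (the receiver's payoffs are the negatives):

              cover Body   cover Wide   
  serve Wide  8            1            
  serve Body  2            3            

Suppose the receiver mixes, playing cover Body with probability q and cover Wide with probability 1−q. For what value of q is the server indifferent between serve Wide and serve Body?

The server's indifference between serve Wide and serve Body determines the receiver's mixing probability q:
  the server's payoff from serve Wide: q·8 + (1−q)·1 = 7q + 1
  the server's payoff from serve Body: q·2 + (1−q)·3 = -q + 3
  7q + 1 = -q + 3  ⇒  8q = 2  ⇒  q = 1/4.

q = 1/4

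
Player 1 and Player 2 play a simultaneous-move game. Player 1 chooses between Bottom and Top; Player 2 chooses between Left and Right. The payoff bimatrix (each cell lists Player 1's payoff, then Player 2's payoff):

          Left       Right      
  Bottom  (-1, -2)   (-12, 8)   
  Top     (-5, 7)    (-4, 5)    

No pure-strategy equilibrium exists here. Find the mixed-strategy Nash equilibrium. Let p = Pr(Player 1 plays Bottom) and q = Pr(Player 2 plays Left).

p = 1/6, q = 2/3

For Player 2 to be willing to mix, Player 2 must be indifferent between Left and Right, which pins down Player 1's mix.
  Player 2's expected payoff from Left: p·(-2) + (1−p)·7 = -9p + 7
  Player 2's expected payoff from Right: p·8 + (1−p)·5 = 3p + 5
  -9p + 7 = 3p + 5  ⇒  -12p = -2  ⇒  p = 1/6.
Player 1's indifference between Bottom and Top determines Player 2's mixing probability q:
  Player 1's payoff to Bottom: q·(-1) + (1−q)·(-12) = 11q - 12
  Player 1's payoff to Top: q·(-5) + (1−q)·(-4) = -q - 4
  11q - 12 = -q - 4  ⇒  12q = 8  ⇒  q = 2/3.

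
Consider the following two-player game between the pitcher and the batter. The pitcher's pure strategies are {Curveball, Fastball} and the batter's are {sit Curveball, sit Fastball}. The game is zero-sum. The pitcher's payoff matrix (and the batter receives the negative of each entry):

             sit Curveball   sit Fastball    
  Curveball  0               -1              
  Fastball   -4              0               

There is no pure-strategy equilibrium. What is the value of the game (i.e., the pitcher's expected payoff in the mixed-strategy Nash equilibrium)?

In a mixed equilibrium the pitcher is indifferent between Curveball and Fastball; this condition fixes q.
  the pitcher's payoff to Curveball: q·0 + (1−q)·(-1) = q - 1
  the pitcher's payoff to Fastball: q·(-4) + (1−q)·0 = -4q
  q - 1 = -4q  ⇒  5q = 1  ⇒  q = 1/5.
The value is the pitcher's expected payoff against this mix (using Curveball): (1/5)·0 + (4/5)·(-1) = -4/5.

v = -4/5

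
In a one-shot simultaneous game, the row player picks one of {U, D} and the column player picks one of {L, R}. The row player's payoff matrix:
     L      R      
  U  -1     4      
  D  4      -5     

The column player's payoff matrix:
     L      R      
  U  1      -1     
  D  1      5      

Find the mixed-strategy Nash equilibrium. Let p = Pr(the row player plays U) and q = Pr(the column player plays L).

The row player's mix must leave the column player indifferent between L and R.
  the column player's expected payoff from L: p·1 + (1−p)·1 = 1
  the column player's expected payoff from R: p·(-1) + (1−p)·5 = -6p + 5
  1 = -6p + 5  ⇒  6p = 4  ⇒  p = 2/3.
The column player's mix must leave the row player indifferent between U and D.
  the row player's expected payoff from U: q·(-1) + (1−q)·4 = -5q + 4
  the row player's expected payoff from D: q·4 + (1−q)·(-5) = 9q - 5
  -5q + 4 = 9q - 5  ⇒  -14q = -9  ⇒  q = 9/14.

p = 2/3, q = 9/14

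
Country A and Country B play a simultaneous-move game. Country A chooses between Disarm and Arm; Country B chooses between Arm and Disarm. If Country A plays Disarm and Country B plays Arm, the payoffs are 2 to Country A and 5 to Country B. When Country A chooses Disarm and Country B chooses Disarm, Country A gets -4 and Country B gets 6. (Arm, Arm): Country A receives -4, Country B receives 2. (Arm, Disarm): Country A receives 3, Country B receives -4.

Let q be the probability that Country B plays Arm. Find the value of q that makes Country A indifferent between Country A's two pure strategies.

q = 7/13

Country A's indifference between Disarm and Arm determines Country B's mixing probability q:
  Country A's payoff from Disarm: q·2 + (1−q)·(-4) = 6q - 4
  Country A's payoff from Arm: q·(-4) + (1−q)·3 = -7q + 3
  6q - 4 = -7q + 3  ⇒  13q = 7  ⇒  q = 7/13.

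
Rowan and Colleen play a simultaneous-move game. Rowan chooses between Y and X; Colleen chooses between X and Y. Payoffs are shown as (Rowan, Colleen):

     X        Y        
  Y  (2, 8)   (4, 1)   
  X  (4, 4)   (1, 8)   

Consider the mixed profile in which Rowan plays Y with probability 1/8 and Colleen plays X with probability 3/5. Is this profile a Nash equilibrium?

No

Given Rowan's mix p = 1/8, Colleen's payoff from X is 9/2 but from Y is 57/8. Colleen strictly prefers Y, so Colleen would not mix.
So the proposed profile is not a Nash equilibrium.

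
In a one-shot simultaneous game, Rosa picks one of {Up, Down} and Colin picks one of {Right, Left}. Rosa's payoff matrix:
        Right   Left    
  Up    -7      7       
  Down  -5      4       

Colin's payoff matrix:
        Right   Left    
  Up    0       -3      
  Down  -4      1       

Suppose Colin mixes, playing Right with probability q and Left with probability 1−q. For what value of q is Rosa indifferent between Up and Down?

q = 3/5

Set Rosa's expected payoff from Up equal to that from Down:
  Rosa's payoff from Up: q·(-7) + (1−q)·7 = -14q + 7
  Rosa's payoff from Down: q·(-5) + (1−q)·4 = -9q + 4
  -14q + 7 = -9q + 4  ⇒  -5q = -3  ⇒  q = 3/5.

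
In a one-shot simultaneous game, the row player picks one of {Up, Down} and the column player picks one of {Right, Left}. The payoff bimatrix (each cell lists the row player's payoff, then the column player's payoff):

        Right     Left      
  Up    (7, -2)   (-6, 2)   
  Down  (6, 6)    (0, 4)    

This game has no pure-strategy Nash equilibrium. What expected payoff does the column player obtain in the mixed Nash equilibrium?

In a mixed equilibrium the column player is indifferent between Right and Left; this condition fixes p.
  the column player's expected payoff from Right: p·(-2) + (1−p)·6 = -8p + 6
  the column player's expected payoff from Left: p·2 + (1−p)·4 = -2p + 4
  -8p + 6 = -2p + 4  ⇒  -6p = -2  ⇒  p = 1/3.
At equilibrium the column player is indifferent across columns, so the column player's payoff equals the payoff from Right: (1/3)·(-2) + (2/3)·6 = 10/3.

10/3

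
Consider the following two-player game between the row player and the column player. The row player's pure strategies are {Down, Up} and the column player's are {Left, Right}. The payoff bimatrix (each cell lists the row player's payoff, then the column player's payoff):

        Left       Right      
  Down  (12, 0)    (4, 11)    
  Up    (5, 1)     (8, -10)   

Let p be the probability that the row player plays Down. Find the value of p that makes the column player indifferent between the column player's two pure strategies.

p = 1/2

The column player's indifference between Left and Right determines the row player's mixing probability p:
  the column player's expected payoff from Left: p·0 + (1−p)·1 = -p + 1
  the column player's expected payoff from Right: p·11 + (1−p)·(-10) = 21p - 10
  -p + 1 = 21p - 10  ⇒  -22p = -11  ⇒  p = 1/2.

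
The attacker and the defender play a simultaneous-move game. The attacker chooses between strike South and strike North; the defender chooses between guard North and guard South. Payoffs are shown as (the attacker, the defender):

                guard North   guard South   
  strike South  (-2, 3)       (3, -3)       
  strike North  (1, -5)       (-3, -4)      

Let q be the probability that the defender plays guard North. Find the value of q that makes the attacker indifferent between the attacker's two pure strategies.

The attacker's indifference between strike South and strike North determines the defender's mixing probability q:
  the attacker's payoff to strike South: q·(-2) + (1−q)·3 = -5q + 3
  the attacker's payoff to strike North: q·1 + (1−q)·(-3) = 4q - 3
  -5q + 3 = 4q - 3  ⇒  -9q = -6  ⇒  q = 2/3.

q = 2/3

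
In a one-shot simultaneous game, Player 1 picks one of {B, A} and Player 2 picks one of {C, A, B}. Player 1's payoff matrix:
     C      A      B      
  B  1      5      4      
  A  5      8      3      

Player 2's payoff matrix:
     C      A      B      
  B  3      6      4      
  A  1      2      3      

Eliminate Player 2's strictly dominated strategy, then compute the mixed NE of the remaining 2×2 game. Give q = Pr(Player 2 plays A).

q = 1/4

Player 2's strategy C is strictly dominated by A: 6 > 3 and 2 > 1. Eliminate C.
Player 1's indifference between B and A determines Player 2's mixing probability q:
  Player 1's payoff to B: q·5 + (1−q)·4 = q + 4
  Player 1's payoff to A: q·8 + (1−q)·3 = 5q + 3
  q + 4 = 5q + 3  ⇒  -4q = -1  ⇒  q = 1/4.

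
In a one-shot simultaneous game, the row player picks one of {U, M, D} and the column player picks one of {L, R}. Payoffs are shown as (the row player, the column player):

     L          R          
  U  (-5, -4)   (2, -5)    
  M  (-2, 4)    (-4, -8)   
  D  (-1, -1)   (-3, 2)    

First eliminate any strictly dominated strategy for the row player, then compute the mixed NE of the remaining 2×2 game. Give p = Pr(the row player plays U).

p = 3/4

The row player's strategy M is strictly dominated by D: -1 > -2 and -3 > -4. Eliminate M.
Set the column player's expected payoff from L equal to that from R:
  the column player's payoff from L: p·(-4) + (1−p)·(-1) = -3p - 1
  the column player's payoff from R: p·(-5) + (1−p)·2 = -7p + 2
  -3p - 1 = -7p + 2  ⇒  4p = 3  ⇒  p = 3/4.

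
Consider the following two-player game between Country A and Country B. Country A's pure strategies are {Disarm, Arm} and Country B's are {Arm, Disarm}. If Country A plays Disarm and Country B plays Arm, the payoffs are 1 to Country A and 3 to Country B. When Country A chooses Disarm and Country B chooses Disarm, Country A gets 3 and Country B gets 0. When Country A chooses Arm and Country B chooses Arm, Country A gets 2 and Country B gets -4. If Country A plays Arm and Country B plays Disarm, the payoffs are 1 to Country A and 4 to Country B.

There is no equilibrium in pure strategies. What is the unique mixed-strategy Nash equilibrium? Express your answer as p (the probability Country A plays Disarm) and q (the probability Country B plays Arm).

Country B's indifference between Arm and Disarm determines Country A's mixing probability p:
  Country B's payoff to Arm: p·3 + (1−p)·(-4) = 7p - 4
  Country B's payoff to Disarm: p·0 + (1−p)·4 = -4p + 4
  7p - 4 = -4p + 4  ⇒  11p = 8  ⇒  p = 8/11.
In a mixed equilibrium Country A is indifferent between Disarm and Arm; this condition fixes q.
  Country A's expected payoff from Disarm: q·1 + (1−q)·3 = -2q + 3
  Country A's expected payoff from Arm: q·2 + (1−q)·1 = q + 1
  -2q + 3 = q + 1  ⇒  -3q = -2  ⇒  q = 2/3.

p = 8/11, q = 2/3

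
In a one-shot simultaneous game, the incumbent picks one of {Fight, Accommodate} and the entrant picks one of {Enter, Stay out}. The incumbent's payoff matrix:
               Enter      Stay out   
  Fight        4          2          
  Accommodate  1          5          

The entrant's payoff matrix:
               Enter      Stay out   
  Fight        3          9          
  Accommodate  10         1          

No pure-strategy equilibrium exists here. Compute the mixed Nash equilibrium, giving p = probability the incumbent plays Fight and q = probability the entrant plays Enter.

The incumbent's mix must leave the entrant indifferent between Enter and Stay out.
  the entrant's expected payoff from Enter: p·3 + (1−p)·10 = -7p + 10
  the entrant's expected payoff from Stay out: p·9 + (1−p)·1 = 8p + 1
  -7p + 10 = 8p + 1  ⇒  -15p = -9  ⇒  p = 3/5.
Set the incumbent's expected payoff from Fight equal to that from Accommodate:
  the incumbent's payoff to Fight: q·4 + (1−q)·2 = 2q + 2
  the incumbent's payoff to Accommodate: q·1 + (1−q)·5 = -4q + 5
  2q + 2 = -4q + 5  ⇒  6q = 3  ⇒  q = 1/2.

p = 3/5, q = 1/2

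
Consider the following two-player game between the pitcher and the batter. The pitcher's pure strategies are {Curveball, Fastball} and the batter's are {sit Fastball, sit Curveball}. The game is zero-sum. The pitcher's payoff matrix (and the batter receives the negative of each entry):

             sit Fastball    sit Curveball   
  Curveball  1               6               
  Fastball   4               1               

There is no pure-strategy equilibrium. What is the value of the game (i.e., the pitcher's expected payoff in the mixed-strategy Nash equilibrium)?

In a mixed equilibrium the pitcher is indifferent between Curveball and Fastball; this condition fixes q.
  the pitcher's payoff from Curveball: q·1 + (1−q)·6 = -5q + 6
  the pitcher's payoff from Fastball: q·4 + (1−q)·1 = 3q + 1
  -5q + 6 = 3q + 1  ⇒  -8q = -5  ⇒  q = 5/8.
The value is the pitcher's expected payoff against this mix (using Curveball): (5/8)·1 + (3/8)·6 = 23/8.

v = 23/8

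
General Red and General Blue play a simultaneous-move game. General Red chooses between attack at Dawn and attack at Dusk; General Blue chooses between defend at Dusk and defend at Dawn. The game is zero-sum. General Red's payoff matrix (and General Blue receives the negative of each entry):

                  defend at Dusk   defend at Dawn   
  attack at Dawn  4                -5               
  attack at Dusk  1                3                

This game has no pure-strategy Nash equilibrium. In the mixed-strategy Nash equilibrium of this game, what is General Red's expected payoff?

General Red's indifference between attack at Dawn and attack at Dusk determines General Blue's mixing probability q:
  General Red's payoff to attack at Dawn: q·4 + (1−q)·(-5) = 9q - 5
  General Red's payoff to attack at Dusk: q·1 + (1−q)·3 = -2q + 3
  9q - 5 = -2q + 3  ⇒  11q = 8  ⇒  q = 8/11.
At equilibrium General Red is indifferent across rows, so General Red's payoff equals the payoff from attack at Dawn: (8/11)·4 + (3/11)·(-5) = 17/11.

17/11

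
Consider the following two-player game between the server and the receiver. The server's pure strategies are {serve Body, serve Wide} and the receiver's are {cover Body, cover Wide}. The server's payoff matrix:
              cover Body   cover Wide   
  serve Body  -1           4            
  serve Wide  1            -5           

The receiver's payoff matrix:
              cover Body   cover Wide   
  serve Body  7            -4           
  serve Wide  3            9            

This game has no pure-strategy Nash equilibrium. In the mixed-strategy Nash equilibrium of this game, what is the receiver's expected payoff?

75/17

For the receiver to be willing to mix, the receiver must be indifferent between cover Body and cover Wide, which pins down the server's mix.
  the receiver's payoff from cover Body: p·7 + (1−p)·3 = 4p + 3
  the receiver's payoff from cover Wide: p·(-4) + (1−p)·9 = -13p + 9
  4p + 3 = -13p + 9  ⇒  17p = 6  ⇒  p = 6/17.
At equilibrium the receiver is indifferent across columns, so the receiver's payoff equals the payoff from cover Body: (6/17)·7 + (11/17)·3 = 75/17.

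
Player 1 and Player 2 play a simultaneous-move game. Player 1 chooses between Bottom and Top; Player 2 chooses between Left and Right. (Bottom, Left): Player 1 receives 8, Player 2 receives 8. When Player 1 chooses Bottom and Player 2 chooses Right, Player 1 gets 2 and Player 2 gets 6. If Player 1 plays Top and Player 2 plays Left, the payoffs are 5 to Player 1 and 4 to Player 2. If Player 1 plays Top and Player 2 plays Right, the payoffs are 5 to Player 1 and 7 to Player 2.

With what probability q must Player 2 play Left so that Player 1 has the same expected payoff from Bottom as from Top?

q = 1/2

For Player 1 to be willing to mix, Player 1 must be indifferent between Bottom and Top, which pins down Player 2's mix.
  Player 1's payoff from Bottom: q·8 + (1−q)·2 = 6q + 2
  Player 1's payoff from Top: q·5 + (1−q)·5 = 5
  6q + 2 = 5  ⇒  6q = 3  ⇒  q = 1/2.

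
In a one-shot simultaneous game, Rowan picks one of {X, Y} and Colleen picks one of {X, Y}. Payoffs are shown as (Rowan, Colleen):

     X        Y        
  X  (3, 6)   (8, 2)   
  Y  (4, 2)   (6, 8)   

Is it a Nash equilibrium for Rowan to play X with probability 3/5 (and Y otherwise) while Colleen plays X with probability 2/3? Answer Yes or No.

Check Colleen's indifference given Rowan's mix p = 3/5:
  payoff from X = 22/5; payoff from Y = 22/5 — equal.
Check Rowan's indifference given Colleen's mix q = 2/3:
  payoff from X = 14/3; payoff from Y = 14/3 — equal.
Both players are indifferent, so neither can profitably deviate.

Yes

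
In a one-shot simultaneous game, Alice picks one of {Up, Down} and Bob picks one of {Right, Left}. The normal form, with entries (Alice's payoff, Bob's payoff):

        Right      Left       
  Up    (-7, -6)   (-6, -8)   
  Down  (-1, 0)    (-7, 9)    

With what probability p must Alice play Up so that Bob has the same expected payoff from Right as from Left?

Bob's indifference between Right and Left determines Alice's mixing probability p:
  Bob's payoff from Right: p·(-6) + (1−p)·0 = -6p
  Bob's payoff from Left: p·(-8) + (1−p)·9 = -17p + 9
  -6p = -17p + 9  ⇒  11p = 9  ⇒  p = 9/11.

p = 9/11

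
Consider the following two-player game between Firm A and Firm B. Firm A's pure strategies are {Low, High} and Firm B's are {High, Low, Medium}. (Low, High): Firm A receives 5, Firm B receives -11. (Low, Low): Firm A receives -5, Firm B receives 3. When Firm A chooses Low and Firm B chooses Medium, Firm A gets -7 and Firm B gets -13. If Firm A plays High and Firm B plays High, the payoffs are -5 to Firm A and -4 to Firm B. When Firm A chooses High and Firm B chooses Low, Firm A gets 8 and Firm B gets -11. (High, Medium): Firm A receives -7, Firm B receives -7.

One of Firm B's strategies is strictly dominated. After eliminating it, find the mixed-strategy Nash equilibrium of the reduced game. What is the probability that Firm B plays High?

Firm B's strategy Medium is strictly dominated by High: -11 > -13 and -4 > -7. Eliminate Medium.
Set Firm A's expected payoff from Low equal to that from High:
  Firm A's payoff from Low: q·5 + (1−q)·(-5) = 10q - 5
  Firm A's payoff from High: q·(-5) + (1−q)·8 = -13q + 8
  10q - 5 = -13q + 8  ⇒  23q = 13  ⇒  q = 13/23.

q = 13/23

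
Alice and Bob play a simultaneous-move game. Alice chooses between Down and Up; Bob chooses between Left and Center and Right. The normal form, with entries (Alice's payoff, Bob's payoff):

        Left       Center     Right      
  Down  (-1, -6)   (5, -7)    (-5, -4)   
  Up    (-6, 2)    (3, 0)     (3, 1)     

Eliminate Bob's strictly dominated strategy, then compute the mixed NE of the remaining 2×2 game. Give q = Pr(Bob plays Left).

q = 8/13

Bob's strategy Center is strictly dominated by Left: -6 > -7 and 2 > 0. Eliminate Center.
In a mixed equilibrium Alice is indifferent between Down and Up; this condition fixes q.
  Alice's expected payoff from Down: q·(-1) + (1−q)·(-5) = 4q - 5
  Alice's expected payoff from Up: q·(-6) + (1−q)·3 = -9q + 3
  4q - 5 = -9q + 3  ⇒  13q = 8  ⇒  q = 8/13.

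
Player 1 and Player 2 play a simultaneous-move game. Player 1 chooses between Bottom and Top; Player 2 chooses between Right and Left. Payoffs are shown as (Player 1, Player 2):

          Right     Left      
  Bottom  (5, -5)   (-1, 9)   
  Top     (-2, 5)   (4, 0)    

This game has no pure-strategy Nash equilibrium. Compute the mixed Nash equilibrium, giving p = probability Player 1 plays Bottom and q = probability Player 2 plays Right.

p = 5/19, q = 5/12

Set Player 2's expected payoff from Right equal to that from Left:
  Player 2's payoff to Right: p·(-5) + (1−p)·5 = -10p + 5
  Player 2's payoff to Left: p·9 + (1−p)·0 = 9p
  -10p + 5 = 9p  ⇒  -19p = -5  ⇒  p = 5/19.
For Player 1 to be willing to mix, Player 1 must be indifferent between Bottom and Top, which pins down Player 2's mix.
  Player 1's expected payoff from Bottom: q·5 + (1−q)·(-1) = 6q - 1
  Player 1's expected payoff from Top: q·(-2) + (1−q)·4 = -6q + 4
  6q - 1 = -6q + 4  ⇒  12q = 5  ⇒  q = 5/12.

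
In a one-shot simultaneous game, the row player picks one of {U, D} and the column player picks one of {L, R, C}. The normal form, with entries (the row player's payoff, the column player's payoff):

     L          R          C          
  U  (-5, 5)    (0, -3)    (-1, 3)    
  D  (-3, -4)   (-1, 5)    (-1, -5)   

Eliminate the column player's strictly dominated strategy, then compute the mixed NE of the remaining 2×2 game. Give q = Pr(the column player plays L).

q = 1/3

The column player's strategy C is strictly dominated by L: 5 > 3 and -4 > -5. Eliminate C.
The column player's mix must leave the row player indifferent between U and D.
  the row player's expected payoff from U: q·(-5) + (1−q)·0 = -5q
  the row player's expected payoff from D: q·(-3) + (1−q)·(-1) = -2q - 1
  -5q = -2q - 1  ⇒  -3q = -1  ⇒  q = 1/3.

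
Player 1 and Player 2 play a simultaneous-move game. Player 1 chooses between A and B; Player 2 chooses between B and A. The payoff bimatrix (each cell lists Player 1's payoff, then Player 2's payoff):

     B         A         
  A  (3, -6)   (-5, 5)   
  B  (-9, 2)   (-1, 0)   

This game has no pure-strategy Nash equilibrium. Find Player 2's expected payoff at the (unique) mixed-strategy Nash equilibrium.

Player 1's mix must leave Player 2 indifferent between B and A.
  Player 2's payoff from B: p·(-6) + (1−p)·2 = -8p + 2
  Player 2's payoff from A: p·5 + (1−p)·0 = 5p
  -8p + 2 = 5p  ⇒  -13p = -2  ⇒  p = 2/13.
At equilibrium Player 2 is indifferent across columns, so Player 2's payoff equals the payoff from B: (2/13)·(-6) + (11/13)·2 = 10/13.

10/13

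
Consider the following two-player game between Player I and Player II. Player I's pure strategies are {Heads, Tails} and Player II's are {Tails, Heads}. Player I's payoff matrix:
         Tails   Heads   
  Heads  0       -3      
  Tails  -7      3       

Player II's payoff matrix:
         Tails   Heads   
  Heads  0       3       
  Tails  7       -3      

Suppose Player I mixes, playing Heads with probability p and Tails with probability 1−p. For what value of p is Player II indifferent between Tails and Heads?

For Player II to be willing to mix, Player II must be indifferent between Tails and Heads, which pins down Player I's mix.
  Player II's expected payoff from Tails: p·0 + (1−p)·7 = -7p + 7
  Player II's expected payoff from Heads: p·3 + (1−p)·(-3) = 6p - 3
  -7p + 7 = 6p - 3  ⇒  -13p = -10  ⇒  p = 10/13.

p = 10/13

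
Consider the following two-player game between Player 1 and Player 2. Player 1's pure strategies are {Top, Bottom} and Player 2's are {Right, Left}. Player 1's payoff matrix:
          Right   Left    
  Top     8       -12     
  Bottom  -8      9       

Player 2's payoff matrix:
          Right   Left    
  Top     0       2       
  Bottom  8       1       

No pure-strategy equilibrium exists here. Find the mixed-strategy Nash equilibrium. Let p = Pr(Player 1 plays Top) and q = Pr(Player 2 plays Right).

p = 7/9, q = 21/37

In a mixed equilibrium Player 2 is indifferent between Right and Left; this condition fixes p.
  Player 2's payoff from Right: p·0 + (1−p)·8 = -8p + 8
  Player 2's payoff from Left: p·2 + (1−p)·1 = p + 1
  -8p + 8 = p + 1  ⇒  -9p = -7  ⇒  p = 7/9.
For Player 1 to be willing to mix, Player 1 must be indifferent between Top and Bottom, which pins down Player 2's mix.
  Player 1's payoff to Top: q·8 + (1−q)·(-12) = 20q - 12
  Player 1's payoff to Bottom: q·(-8) + (1−q)·9 = -17q + 9
  20q - 12 = -17q + 9  ⇒  37q = 21  ⇒  q = 21/37.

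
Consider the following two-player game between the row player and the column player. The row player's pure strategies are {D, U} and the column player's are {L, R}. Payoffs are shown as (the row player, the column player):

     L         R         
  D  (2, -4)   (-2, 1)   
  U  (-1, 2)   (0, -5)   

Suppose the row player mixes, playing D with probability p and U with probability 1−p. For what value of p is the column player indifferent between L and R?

Set the column player's expected payoff from L equal to that from R:
  the column player's payoff to L: p·(-4) + (1−p)·2 = -6p + 2
  the column player's payoff to R: p·1 + (1−p)·(-5) = 6p - 5
  -6p + 2 = 6p - 5  ⇒  -12p = -7  ⇒  p = 7/12.

p = 7/12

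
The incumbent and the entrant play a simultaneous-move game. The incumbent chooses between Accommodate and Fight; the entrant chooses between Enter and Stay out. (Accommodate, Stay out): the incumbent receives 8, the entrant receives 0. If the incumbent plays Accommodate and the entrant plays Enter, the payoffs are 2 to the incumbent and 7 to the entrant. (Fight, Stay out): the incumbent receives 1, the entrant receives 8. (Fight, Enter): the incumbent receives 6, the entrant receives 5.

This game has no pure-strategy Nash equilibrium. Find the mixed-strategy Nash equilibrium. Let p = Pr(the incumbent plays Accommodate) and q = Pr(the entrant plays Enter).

p = 3/10, q = 7/11

Set the entrant's expected payoff from Enter equal to that from Stay out:
  the entrant's expected payoff from Enter: p·7 + (1−p)·5 = 2p + 5
  the entrant's expected payoff from Stay out: p·0 + (1−p)·8 = -8p + 8
  2p + 5 = -8p + 8  ⇒  10p = 3  ⇒  p = 3/10.
Set the incumbent's expected payoff from Accommodate equal to that from Fight:
  the incumbent's expected payoff from Accommodate: q·2 + (1−q)·8 = -6q + 8
  the incumbent's expected payoff from Fight: q·6 + (1−q)·1 = 5q + 1
  -6q + 8 = 5q + 1  ⇒  -11q = -7  ⇒  q = 7/11.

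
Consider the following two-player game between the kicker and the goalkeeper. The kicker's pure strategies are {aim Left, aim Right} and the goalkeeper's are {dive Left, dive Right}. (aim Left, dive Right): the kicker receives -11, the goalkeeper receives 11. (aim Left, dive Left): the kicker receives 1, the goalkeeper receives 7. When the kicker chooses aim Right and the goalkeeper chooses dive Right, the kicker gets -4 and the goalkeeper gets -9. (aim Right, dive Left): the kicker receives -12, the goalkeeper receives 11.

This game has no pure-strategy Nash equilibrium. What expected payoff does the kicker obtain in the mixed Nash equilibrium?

-34/5

The kicker's indifference between aim Left and aim Right determines the goalkeeper's mixing probability q:
  the kicker's expected payoff from aim Left: q·1 + (1−q)·(-11) = 12q - 11
  the kicker's expected payoff from aim Right: q·(-12) + (1−q)·(-4) = -8q - 4
  12q - 11 = -8q - 4  ⇒  20q = 7  ⇒  q = 7/20.
At equilibrium the kicker is indifferent across rows, so the kicker's payoff equals the payoff from aim Left: (7/20)·1 + (13/20)·(-11) = -34/5.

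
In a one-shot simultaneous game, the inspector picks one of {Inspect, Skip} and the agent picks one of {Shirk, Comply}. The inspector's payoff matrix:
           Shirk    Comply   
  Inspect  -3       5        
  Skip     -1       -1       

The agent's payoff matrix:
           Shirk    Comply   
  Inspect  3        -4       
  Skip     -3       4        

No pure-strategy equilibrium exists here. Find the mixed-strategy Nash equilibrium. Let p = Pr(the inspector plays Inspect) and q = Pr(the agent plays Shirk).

In a mixed equilibrium the agent is indifferent between Shirk and Comply; this condition fixes p.
  the agent's payoff to Shirk: p·3 + (1−p)·(-3) = 6p - 3
  the agent's payoff to Comply: p·(-4) + (1−p)·4 = -8p + 4
  6p - 3 = -8p + 4  ⇒  14p = 7  ⇒  p = 1/2.
The inspector's indifference between Inspect and Skip determines the agent's mixing probability q:
  the inspector's payoff to Inspect: q·(-3) + (1−q)·5 = -8q + 5
  the inspector's payoff to Skip: q·(-1) + (1−q)·(-1) = -1
  -8q + 5 = -1  ⇒  -8q = -6  ⇒  q = 3/4.

p = 1/2, q = 3/4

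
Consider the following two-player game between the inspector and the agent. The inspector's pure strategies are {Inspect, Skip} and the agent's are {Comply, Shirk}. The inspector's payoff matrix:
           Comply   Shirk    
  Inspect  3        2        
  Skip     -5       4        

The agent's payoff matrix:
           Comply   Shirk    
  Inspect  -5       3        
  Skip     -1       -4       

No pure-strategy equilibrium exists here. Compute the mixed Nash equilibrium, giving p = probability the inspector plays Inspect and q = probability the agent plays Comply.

p = 3/11, q = 1/5

The agent's indifference between Comply and Shirk determines the inspector's mixing probability p:
  the agent's expected payoff from Comply: p·(-5) + (1−p)·(-1) = -4p - 1
  the agent's expected payoff from Shirk: p·3 + (1−p)·(-4) = 7p - 4
  -4p - 1 = 7p - 4  ⇒  -11p = -3  ⇒  p = 3/11.
The inspector's indifference between Inspect and Skip determines the agent's mixing probability q:
  the inspector's expected payoff from Inspect: q·3 + (1−q)·2 = q + 2
  the inspector's expected payoff from Skip: q·(-5) + (1−q)·4 = -9q + 4
  q + 2 = -9q + 4  ⇒  10q = 2  ⇒  q = 1/5.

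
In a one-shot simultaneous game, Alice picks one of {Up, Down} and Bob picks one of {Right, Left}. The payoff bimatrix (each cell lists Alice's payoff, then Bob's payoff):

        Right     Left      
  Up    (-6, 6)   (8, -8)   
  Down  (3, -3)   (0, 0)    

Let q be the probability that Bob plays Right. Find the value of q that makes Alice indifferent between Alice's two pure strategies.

q = 8/17

Set Alice's expected payoff from Up equal to that from Down:
  Alice's payoff to Up: q·(-6) + (1−q)·8 = -14q + 8
  Alice's payoff to Down: q·3 + (1−q)·0 = 3q
  -14q + 8 = 3q  ⇒  -17q = -8  ⇒  q = 8/17.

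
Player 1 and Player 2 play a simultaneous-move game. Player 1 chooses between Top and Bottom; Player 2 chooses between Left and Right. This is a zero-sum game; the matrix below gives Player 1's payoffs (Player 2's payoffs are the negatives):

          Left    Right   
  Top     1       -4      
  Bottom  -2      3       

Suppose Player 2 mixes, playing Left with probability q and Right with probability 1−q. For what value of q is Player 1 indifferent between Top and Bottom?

q = 7/10

In a mixed equilibrium Player 1 is indifferent between Top and Bottom; this condition fixes q.
  Player 1's expected payoff from Top: q·1 + (1−q)·(-4) = 5q - 4
  Player 1's expected payoff from Bottom: q·(-2) + (1−q)·3 = -5q + 3
  5q - 4 = -5q + 3  ⇒  10q = 7  ⇒  q = 7/10.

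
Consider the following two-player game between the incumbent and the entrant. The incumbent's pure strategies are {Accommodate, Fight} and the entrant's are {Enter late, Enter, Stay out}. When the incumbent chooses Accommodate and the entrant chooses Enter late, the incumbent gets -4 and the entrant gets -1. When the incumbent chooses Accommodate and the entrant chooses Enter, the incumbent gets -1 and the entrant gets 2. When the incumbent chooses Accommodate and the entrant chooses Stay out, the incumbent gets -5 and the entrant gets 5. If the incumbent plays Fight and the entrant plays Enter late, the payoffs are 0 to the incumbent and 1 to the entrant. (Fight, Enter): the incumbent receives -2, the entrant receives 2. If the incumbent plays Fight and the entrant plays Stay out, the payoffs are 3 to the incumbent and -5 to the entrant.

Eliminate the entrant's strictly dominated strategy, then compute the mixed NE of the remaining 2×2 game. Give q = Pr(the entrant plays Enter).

The entrant's strategy Enter late is strictly dominated by Enter: 2 > -1 and 2 > 1. Eliminate Enter late.
Set the incumbent's expected payoff from Accommodate equal to that from Fight:
  the incumbent's payoff from Accommodate: q·(-1) + (1−q)·(-5) = 4q - 5
  the incumbent's payoff from Fight: q·(-2) + (1−q)·3 = -5q + 3
  4q - 5 = -5q + 3  ⇒  9q = 8  ⇒  q = 8/9.

q = 8/9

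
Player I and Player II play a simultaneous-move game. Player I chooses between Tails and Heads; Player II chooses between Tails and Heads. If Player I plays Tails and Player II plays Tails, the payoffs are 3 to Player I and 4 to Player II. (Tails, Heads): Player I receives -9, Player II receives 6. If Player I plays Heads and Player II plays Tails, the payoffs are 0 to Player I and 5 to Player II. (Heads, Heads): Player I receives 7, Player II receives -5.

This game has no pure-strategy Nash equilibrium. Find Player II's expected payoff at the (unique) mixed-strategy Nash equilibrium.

25/6

Set Player II's expected payoff from Tails equal to that from Heads:
  Player II's payoff from Tails: p·4 + (1−p)·5 = -p + 5
  Player II's payoff from Heads: p·6 + (1−p)·(-5) = 11p - 5
  -p + 5 = 11p - 5  ⇒  -12p = -10  ⇒  p = 5/6.
At equilibrium Player II is indifferent across columns, so Player II's payoff equals the payoff from Tails: (5/6)·4 + (1/6)·5 = 25/6.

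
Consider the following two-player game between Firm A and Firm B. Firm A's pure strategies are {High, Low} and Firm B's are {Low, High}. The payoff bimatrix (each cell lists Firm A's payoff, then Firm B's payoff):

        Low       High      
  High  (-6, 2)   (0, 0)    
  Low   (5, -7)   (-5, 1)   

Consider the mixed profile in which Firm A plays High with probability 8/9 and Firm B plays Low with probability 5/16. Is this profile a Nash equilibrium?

Given Firm A's mix p = 8/9, Firm B's payoff from Low is 1 but from High is 1/9. Firm B strictly prefers Low, so Firm B would not mix.
So the proposed profile is not a Nash equilibrium.

No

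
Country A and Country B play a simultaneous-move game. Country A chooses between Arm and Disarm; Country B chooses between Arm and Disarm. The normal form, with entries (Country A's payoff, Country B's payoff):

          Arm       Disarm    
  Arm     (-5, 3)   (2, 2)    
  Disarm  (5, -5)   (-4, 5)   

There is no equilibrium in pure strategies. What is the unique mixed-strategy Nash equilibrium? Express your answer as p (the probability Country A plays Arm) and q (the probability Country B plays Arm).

p = 10/11, q = 3/8

Country B's indifference between Arm and Disarm determines Country A's mixing probability p:
  Country B's payoff to Arm: p·3 + (1−p)·(-5) = 8p - 5
  Country B's payoff to Disarm: p·2 + (1−p)·5 = -3p + 5
  8p - 5 = -3p + 5  ⇒  11p = 10  ⇒  p = 10/11.
Country B's mix must leave Country A indifferent between Arm and Disarm.
  Country A's expected payoff from Arm: q·(-5) + (1−q)·2 = -7q + 2
  Country A's expected payoff from Disarm: q·5 + (1−q)·(-4) = 9q - 4
  -7q + 2 = 9q - 4  ⇒  -16q = -6  ⇒  q = 3/8.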